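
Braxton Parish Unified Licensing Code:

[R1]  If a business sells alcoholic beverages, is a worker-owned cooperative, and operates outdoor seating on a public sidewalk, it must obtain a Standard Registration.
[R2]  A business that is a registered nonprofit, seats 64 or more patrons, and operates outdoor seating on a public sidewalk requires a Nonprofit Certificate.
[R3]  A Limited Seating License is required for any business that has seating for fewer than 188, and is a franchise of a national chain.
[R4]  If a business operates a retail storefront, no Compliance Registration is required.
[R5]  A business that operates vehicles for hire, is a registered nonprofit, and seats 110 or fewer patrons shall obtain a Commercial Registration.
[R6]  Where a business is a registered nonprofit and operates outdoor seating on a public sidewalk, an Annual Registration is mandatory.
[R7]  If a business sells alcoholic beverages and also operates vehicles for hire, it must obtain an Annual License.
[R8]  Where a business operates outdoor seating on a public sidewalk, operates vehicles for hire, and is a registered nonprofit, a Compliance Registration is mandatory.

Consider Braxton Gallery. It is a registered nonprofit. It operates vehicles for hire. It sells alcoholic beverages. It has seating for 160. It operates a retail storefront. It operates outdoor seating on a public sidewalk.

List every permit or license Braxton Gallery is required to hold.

[R1] sells alcoholic beverages; is a registered nonprofit (not: is a worker-owned cooperative); operates outdoor seating on a public sidewalk → Standard Registration not required.
[R2] is a registered nonprofit; seating 160 ≥ 64; operates outdoor seating on a public sidewalk → Nonprofit Certificate required.
[R3] seating 160 < 188; is a registered nonprofit (not: is a franchise of a national chain) → Limited Seating License not required.
[R4] operates a retail storefront → exempt from Compliance Registration.
[R5] operates vehicles for hire; is a registered nonprofit; seating 160 > 110 → Commercial Registration not required.
[R6] is a registered nonprofit; operates outdoor seating on a public sidewalk → Annual Registration required.
[R7] sells alcoholic beverages; operates vehicles for hire → Annual License required.
[R8] operates outdoor seating on a public sidewalk; operates vehicles for hire; is a registered nonprofit → Compliance Registration required.

Annual License, Annual Registration, Nonprofit Certificate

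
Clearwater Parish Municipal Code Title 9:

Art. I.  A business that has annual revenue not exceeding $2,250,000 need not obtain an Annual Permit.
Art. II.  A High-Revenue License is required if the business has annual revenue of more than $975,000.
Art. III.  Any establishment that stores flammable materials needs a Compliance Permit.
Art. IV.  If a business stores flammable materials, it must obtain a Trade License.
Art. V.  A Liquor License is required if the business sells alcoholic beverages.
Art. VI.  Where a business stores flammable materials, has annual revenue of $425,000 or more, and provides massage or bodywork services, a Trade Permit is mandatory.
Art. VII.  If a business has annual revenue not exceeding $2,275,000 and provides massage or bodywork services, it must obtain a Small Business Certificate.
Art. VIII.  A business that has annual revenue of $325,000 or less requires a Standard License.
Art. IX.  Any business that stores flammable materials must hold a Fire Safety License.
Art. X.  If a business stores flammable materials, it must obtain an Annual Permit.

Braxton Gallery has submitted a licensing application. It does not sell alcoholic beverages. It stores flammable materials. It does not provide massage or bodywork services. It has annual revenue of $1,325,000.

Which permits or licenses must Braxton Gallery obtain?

Art. I. revenue $1,325,000 ≤ $2,250,000 → exempt from Annual Permit.
Art. II. revenue $1,325,000 > $975,000 → High-Revenue License required.
Art. III. stores flammable materials → Compliance Permit required.
Art. IV. stores flammable materials → Trade License required.
Art. V. does not sell alcoholic beverages → Liquor License not required.
Art. VI. stores flammable materials; revenue $1,325,000 ≥ $425,000; does not provide massage or bodywork services → Trade Permit not required.
Art. VII. revenue $1,325,000 ≤ $2,275,000; does not provide massage or bodywork services → Small Business Certificate not required.
Art. VIII. revenue $1,325,000 > $325,000 → Standard License not required.
Art. IX. stores flammable materials → Fire Safety License required.
Art. X. stores flammable materials → Annual Permit required.

Compliance Permit, Fire Safety License, High-Revenue License, Trade License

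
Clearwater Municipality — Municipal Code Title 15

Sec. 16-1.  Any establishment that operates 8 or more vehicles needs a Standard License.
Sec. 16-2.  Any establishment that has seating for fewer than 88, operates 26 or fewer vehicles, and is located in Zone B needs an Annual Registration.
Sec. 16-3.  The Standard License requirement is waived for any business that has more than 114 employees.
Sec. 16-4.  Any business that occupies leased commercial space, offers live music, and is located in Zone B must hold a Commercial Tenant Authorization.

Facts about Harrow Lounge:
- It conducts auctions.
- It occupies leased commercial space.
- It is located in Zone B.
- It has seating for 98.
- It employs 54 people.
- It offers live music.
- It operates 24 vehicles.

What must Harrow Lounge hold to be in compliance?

Sec. 16-1. vehicles 24 ≥ 8 → Standard License required.
Sec. 16-2. seating 98 ≥ 88; vehicles 24 ≤ 26; is located in Zone B → Annual Registration not required.
Sec. 16-3. employees 54 ≤ 114 → Standard License exemption does not apply.
Sec. 16-4. occupies leased commercial space; offers live music; is located in Zone B → Commercial Tenant Authorization required.

Commercial Tenant Authorization, Standard License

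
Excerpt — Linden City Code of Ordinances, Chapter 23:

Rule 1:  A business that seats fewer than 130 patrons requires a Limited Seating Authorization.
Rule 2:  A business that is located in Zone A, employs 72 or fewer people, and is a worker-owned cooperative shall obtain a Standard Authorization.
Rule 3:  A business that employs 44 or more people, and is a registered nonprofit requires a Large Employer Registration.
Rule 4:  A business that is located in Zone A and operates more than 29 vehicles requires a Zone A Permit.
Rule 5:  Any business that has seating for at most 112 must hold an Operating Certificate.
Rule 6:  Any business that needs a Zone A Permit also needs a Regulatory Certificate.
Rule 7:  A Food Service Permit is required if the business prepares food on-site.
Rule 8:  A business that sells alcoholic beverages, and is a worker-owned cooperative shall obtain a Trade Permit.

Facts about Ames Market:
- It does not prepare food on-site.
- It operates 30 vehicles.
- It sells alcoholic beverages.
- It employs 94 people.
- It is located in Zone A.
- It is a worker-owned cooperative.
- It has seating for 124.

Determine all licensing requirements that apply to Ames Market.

Rule 1: seating 124 < 130 → Limited Seating Authorization required.
Rule 2: is located in Zone A; employees 94 > 72; is a worker-owned cooperative → Standard Authorization not required.
Rule 3: employees 94 ≥ 44; is a worker-owned cooperative (not: is a registered nonprofit) → Large Employer Registration not required.
Rule 4: is located in Zone A; vehicles 30 > 29 → Zone A Permit required.
Rule 5: seating 124 > 112 → Operating Certificate not required.
Rule 6: Zone A Permit is required → Regulatory Certificate also required.
Rule 7: does not prepare food on-site → Food Service Permit not required.
Rule 8: sells alcoholic beverages; is a worker-owned cooperative → Trade Permit required.

Limited Seating Authorization, Regulatory Certificate, Trade Permit, Zone A Permit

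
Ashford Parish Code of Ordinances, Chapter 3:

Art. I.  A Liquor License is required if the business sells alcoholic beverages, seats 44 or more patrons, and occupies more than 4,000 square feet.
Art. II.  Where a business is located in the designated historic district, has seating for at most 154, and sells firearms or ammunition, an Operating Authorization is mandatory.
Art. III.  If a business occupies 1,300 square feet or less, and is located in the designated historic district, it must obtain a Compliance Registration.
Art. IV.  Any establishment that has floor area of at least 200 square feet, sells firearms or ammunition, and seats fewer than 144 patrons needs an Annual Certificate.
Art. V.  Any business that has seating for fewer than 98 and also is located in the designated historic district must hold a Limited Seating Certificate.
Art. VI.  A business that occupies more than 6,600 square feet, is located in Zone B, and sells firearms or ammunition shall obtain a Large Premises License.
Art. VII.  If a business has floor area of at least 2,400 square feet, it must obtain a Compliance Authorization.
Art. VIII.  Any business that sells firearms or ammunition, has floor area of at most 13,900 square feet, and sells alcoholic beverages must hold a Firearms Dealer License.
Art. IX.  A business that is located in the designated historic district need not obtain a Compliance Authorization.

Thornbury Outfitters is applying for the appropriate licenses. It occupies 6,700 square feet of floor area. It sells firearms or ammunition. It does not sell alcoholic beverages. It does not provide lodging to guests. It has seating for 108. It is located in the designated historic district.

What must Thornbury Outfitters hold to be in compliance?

Annual Certificate, Operating Authorization

Art. I. does not sell alcoholic beverages; seating 108 ≥ 44; floor area 6,700 square feet > 4,000 square feet → Liquor License not required.
Art. II. is located in the designated historic district; seating 108 ≤ 154; sells firearms or ammunition → Operating Authorization required.
Art. III. floor area 6,700 square feet > 1,300 square feet; is located in the designated historic district → Compliance Registration not required.
Art. IV. floor area 6,700 square feet ≥ 200 square feet; sells firearms or ammunition; seating 108 < 144 → Annual Certificate required.
Art. V. seating 108 ≥ 98; is located in the designated historic district → Limited Seating Certificate not required.
Art. VI. floor area 6,700 square feet > 6,600 square feet; is located in the designated historic district (not: is located in Zone B); sells firearms or ammunition → Large Premises License not required.
Art. VII. floor area 6,700 square feet ≥ 2,400 square feet → Compliance Authorization required.
Art. VIII. sells firearms or ammunition; floor area 6,700 square feet ≤ 13,900 square feet; does not sell alcoholic beverages → Firearms Dealer License not required.
Art. IX. is located in the designated historic district → exempt from Compliance Authorization.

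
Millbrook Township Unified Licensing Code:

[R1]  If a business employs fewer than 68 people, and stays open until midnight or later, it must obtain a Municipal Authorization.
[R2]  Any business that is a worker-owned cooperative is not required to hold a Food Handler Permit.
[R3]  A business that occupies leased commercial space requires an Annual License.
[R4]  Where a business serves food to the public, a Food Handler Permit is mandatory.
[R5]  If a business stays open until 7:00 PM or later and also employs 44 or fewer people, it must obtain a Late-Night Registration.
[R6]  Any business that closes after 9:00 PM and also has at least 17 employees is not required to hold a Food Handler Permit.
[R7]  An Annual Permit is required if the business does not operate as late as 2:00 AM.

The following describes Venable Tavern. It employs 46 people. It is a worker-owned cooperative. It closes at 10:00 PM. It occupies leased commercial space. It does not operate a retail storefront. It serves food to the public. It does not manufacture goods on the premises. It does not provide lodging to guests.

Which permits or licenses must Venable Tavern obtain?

[R1] employees 46 < 68; closes 10:00 PM, at/before midnight → Municipal Authorization not required.
[R2] is a worker-owned cooperative → exempt from Food Handler Permit.
[R3] occupies leased commercial space → Annual License required.
[R4] serves food to the public → Food Handler Permit required.
[R5] closes 10:00 PM, after 7:00 PM; employees 46 > 44 → Late-Night Registration not required.
[R6] closes 10:00 PM, after 9:00 PM; employees 46 ≥ 17 → exempt from Food Handler Permit.
[R7] closes 10:00 PM, at/before 2:00 AM → Annual Permit required.

Annual License, Annual Permit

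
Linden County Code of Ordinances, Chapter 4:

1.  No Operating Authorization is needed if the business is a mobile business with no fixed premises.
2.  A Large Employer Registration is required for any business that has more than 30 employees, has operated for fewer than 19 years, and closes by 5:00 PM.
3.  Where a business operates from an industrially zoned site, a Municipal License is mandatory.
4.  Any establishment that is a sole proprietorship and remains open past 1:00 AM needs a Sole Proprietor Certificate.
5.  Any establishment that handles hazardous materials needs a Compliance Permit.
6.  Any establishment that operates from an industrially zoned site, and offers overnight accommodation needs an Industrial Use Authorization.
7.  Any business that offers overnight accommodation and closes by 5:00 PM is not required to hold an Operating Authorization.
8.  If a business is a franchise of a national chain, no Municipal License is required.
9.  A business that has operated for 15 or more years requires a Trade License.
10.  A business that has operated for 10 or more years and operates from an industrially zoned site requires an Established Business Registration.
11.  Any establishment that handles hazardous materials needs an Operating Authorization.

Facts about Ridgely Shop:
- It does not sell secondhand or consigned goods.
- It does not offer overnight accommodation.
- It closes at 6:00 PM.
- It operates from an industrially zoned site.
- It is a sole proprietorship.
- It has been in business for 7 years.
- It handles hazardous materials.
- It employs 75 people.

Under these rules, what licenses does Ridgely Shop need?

1. operates from an industrially zoned site (not: is a mobile business with no fixed premises) → Operating Authorization exemption does not apply.
2. employees 75 > 30; years in business 7 < 19; closes 6:00 PM, after 5:00 PM → Large Employer Registration not required.
3. operates from an industrially zoned site → Municipal License required.
4. is a sole proprietorship; closes 6:00 PM, at/before 1:00 AM → Sole Proprietor Certificate not required.
5. handles hazardous materials → Compliance Permit required.
6. operates from an industrially zoned site; does not offer overnight accommodation → Industrial Use Authorization not required.
7. does not offer overnight accommodation; closes 6:00 PM, after 5:00 PM → Operating Authorization exemption does not apply.
8. is a sole proprietorship (not: is a franchise of a national chain) → Municipal License exemption does not apply.
9. years in business 7 < 15 → Trade License not required.
10. years in business 7 < 10; operates from an industrially zoned site → Established Business Registration not required.
11. handles hazardous materials → Operating Authorization required.

Compliance Permit, Municipal License, Operating Authorization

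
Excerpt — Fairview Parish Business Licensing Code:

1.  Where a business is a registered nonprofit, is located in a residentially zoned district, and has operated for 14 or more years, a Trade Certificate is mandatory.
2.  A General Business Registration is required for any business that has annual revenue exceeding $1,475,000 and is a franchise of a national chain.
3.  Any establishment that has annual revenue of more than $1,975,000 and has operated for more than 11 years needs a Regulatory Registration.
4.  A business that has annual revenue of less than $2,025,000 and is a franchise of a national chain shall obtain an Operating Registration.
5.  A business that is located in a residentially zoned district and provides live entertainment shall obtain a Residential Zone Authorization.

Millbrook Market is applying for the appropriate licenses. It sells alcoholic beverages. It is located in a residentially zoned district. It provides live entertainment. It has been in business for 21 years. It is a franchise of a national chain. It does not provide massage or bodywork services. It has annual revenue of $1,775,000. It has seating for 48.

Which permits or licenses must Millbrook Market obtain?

General Business Registration, Operating Registration, Residential Zone Authorization

1. is a franchise of a national chain (not: is a registered nonprofit); is located in a residentially zoned district; years in business 21 ≥ 14 → Trade Certificate not required.
2. revenue $1,775,000 > $1,475,000; is a franchise of a national chain → General Business Registration required.
3. revenue $1,775,000 ≤ $1,975,000; years in business 21 > 11 → Regulatory Registration not required.
4. revenue $1,775,000 < $2,025,000; is a franchise of a national chain → Operating Registration required.
5. is located in a residentially zoned district; provides live entertainment → Residential Zone Authorization required.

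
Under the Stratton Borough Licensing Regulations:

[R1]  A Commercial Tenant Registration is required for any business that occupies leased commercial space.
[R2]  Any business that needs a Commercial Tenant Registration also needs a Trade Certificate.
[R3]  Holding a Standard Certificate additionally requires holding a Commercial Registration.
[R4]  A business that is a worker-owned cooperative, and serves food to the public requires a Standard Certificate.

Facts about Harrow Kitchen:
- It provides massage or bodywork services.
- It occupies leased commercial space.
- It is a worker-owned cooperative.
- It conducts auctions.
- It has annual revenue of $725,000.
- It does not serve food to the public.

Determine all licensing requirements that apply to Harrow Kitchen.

[R1] occupies leased commercial space → Commercial Tenant Registration required.
[R2] Commercial Tenant Registration is required → Trade Certificate also required.
[R3] Standard Certificate is not required → no effect.
[R4] is a worker-owned cooperative; does not serve food to the public → Standard Certificate not required.

Commercial Tenant Registration, Trade Certificate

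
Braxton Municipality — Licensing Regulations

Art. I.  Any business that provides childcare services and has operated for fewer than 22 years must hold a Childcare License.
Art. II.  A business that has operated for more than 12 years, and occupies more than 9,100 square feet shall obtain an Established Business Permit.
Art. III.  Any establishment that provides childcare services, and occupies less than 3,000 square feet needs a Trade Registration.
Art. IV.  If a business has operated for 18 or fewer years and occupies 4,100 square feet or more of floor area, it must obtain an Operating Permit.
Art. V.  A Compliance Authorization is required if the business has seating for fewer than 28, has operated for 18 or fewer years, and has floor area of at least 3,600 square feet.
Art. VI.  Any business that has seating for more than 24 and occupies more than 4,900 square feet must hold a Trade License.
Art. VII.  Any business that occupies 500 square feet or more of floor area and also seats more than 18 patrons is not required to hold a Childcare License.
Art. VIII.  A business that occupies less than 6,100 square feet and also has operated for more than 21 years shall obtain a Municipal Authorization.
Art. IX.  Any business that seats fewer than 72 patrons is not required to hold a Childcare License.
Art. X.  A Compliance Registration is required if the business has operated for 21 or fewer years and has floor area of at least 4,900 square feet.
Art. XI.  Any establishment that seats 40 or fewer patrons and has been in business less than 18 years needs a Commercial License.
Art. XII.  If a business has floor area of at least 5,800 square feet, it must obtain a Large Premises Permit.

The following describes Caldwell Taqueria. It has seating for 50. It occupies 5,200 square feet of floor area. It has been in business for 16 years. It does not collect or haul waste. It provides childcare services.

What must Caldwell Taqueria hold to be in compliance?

Compliance Registration, Operating Permit, Trade License

Art. I. provides childcare services; years in business 16 < 22 → Childcare License required.
Art. II. years in business 16 > 12; floor area 5,200 square feet ≤ 9,100 square feet → Established Business Permit not required.
Art. III. provides childcare services; floor area 5,200 square feet ≥ 3,000 square feet → Trade Registration not required.
Art. IV. years in business 16 ≤ 18; floor area 5,200 square feet ≥ 4,100 square feet → Operating Permit required.
Art. V. seating 50 ≥ 28; years in business 16 ≤ 18; floor area 5,200 square feet ≥ 3,600 square feet → Compliance Authorization not required.
Art. VI. seating 50 > 24; floor area 5,200 square feet > 4,900 square feet → Trade License required.
Art. VII. floor area 5,200 square feet ≥ 500 square feet; seating 50 > 18 → exempt from Childcare License.
Art. VIII. floor area 5,200 square feet < 6,100 square feet; years in business 16 ≤ 21 → Municipal Authorization not required.
Art. IX. seating 50 < 72 → exempt from Childcare License.
Art. X. years in business 16 ≤ 21; floor area 5,200 square feet ≥ 4,900 square feet → Compliance Registration required.
Art. XI. seating 50 > 40; years in business 16 < 18 → Commercial License not required.
Art. XII. floor area 5,200 square feet < 5,800 square feet → Large Premises Permit not required.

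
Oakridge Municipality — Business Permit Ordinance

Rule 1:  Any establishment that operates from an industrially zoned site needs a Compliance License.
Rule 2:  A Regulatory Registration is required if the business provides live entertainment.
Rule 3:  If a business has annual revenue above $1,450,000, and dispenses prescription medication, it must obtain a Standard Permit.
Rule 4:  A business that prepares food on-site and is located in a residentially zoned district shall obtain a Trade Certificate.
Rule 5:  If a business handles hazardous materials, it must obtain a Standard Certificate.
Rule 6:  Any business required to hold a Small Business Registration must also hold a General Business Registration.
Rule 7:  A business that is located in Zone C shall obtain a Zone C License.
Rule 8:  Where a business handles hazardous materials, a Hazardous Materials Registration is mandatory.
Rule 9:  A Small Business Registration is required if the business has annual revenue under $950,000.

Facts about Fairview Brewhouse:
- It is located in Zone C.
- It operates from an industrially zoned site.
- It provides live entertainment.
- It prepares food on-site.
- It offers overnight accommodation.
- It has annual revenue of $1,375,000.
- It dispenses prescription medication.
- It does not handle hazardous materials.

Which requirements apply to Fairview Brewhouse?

Rule 1: operates from an industrially zoned site → Compliance License required.
Rule 2: provides live entertainment → Regulatory Registration required.
Rule 3: revenue $1,375,000 ≤ $1,450,000; dispenses prescription medication → Standard Permit not required.
Rule 4: prepares food on-site; is located in Zone C (not: is located in a residentially zoned district) → Trade Certificate not required.
Rule 5: does not handle hazardous materials → Standard Certificate not required.
Rule 6: Small Business Registration is not required → no effect.
Rule 7: is located in Zone C → Zone C License required.
Rule 8: does not handle hazardous materials → Hazardous Materials Registration not required.
Rule 9: revenue $1,375,000 ≥ $950,000 → Small Business Registration not required.

Compliance License, Regulatory Registration, Zone C License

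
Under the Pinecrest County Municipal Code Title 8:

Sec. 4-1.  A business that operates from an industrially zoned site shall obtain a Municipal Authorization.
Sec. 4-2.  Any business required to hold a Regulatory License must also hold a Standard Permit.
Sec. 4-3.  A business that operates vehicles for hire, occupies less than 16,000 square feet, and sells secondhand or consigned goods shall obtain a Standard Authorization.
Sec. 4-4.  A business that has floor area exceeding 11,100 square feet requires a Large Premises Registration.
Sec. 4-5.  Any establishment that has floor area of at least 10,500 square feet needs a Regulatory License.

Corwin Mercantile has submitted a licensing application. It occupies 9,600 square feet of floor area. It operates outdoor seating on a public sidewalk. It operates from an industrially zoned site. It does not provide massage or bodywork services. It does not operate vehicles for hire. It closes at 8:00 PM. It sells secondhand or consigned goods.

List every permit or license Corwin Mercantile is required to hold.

Sec. 4-1. operates from an industrially zoned site → Municipal Authorization required.
Sec. 4-2. Regulatory License is not required → no effect.
Sec. 4-3. does not operate vehicles for hire; floor area 9,600 square feet < 16,000 square feet; sells secondhand or consigned goods → Standard Authorization not required.
Sec. 4-4. floor area 9,600 square feet ≤ 11,100 square feet → Large Premises Registration not required.
Sec. 4-5. floor area 9,600 square feet < 10,500 square feet → Regulatory License not required.

Municipal Authorization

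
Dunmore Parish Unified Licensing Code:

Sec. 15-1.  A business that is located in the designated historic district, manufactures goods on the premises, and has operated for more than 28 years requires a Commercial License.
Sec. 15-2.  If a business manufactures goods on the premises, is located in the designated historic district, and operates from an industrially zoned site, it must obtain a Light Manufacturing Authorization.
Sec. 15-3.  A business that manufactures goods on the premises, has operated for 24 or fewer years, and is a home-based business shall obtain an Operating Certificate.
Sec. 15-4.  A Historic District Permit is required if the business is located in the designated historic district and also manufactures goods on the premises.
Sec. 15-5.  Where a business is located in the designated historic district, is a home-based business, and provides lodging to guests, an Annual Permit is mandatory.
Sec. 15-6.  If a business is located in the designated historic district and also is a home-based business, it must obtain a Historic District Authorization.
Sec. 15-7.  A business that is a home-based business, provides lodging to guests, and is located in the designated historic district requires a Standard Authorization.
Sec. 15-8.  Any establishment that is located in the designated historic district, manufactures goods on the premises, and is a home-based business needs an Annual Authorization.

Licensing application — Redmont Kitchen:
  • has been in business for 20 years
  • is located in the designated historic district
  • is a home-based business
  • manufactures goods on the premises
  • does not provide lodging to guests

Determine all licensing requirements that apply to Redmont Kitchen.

Sec. 15-1. is located in the designated historic district; manufactures goods on the premises; years in business 20 ≤ 28 → Commercial License not required.
Sec. 15-2. manufactures goods on the premises; is located in the designated historic district; is a home-based business (not: operates from an industrially zoned site) → Light Manufacturing Authorization not required.
Sec. 15-3. manufactures goods on the premises; years in business 20 ≤ 24; is a home-based business → Operating Certificate required.
Sec. 15-4. is located in the designated historic district; manufactures goods on the premises → Historic District Permit required.
Sec. 15-5. is located in the designated historic district; is a home-based business; does not provide lodging to guests → Annual Permit not required.
Sec. 15-6. is located in the designated historic district; is a home-based business → Historic District Authorization required.
Sec. 15-7. is a home-based business; does not provide lodging to guests; is located in the designated historic district → Standard Authorization not required.
Sec. 15-8. is located in the designated historic district; manufactures goods on the premises; is a home-based business → Annual Authorization required.

Annual Authorization, Historic District Authorization, Historic District Permit, Operating Certificate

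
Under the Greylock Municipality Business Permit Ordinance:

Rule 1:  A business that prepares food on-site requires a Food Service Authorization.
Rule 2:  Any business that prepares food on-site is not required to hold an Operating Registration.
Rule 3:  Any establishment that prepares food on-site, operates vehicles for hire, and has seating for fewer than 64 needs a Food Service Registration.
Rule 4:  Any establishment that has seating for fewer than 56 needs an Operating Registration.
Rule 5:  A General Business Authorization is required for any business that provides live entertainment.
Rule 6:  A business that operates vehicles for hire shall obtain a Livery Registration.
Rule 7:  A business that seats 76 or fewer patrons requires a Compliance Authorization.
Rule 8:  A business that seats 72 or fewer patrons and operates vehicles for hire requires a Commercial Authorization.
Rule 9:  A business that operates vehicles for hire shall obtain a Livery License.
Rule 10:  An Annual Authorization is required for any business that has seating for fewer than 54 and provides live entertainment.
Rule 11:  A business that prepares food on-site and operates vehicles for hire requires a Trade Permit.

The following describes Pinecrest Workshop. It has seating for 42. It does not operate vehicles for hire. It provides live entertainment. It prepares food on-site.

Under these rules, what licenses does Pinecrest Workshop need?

Rule 1: prepares food on-site → Food Service Authorization required.
Rule 2: prepares food on-site → exempt from Operating Registration.
Rule 3: prepares food on-site; does not operate vehicles for hire; seating 42 < 64 → Food Service Registration not required.
Rule 4: seating 42 < 56 → Operating Registration required.
Rule 5: provides live entertainment → General Business Authorization required.
Rule 6: does not operate vehicles for hire → Livery Registration not required.
Rule 7: seating 42 ≤ 76 → Compliance Authorization required.
Rule 8: seating 42 ≤ 72; does not operate vehicles for hire → Commercial Authorization not required.
Rule 9: does not operate vehicles for hire → Livery License not required.
Rule 10: seating 42 < 54; provides live entertainment → Annual Authorization required.
Rule 11: prepares food on-site; does not operate vehicles for hire → Trade Permit not required.

Annual Authorization, Compliance Authorization, Food Service Authorization, General Business Authorization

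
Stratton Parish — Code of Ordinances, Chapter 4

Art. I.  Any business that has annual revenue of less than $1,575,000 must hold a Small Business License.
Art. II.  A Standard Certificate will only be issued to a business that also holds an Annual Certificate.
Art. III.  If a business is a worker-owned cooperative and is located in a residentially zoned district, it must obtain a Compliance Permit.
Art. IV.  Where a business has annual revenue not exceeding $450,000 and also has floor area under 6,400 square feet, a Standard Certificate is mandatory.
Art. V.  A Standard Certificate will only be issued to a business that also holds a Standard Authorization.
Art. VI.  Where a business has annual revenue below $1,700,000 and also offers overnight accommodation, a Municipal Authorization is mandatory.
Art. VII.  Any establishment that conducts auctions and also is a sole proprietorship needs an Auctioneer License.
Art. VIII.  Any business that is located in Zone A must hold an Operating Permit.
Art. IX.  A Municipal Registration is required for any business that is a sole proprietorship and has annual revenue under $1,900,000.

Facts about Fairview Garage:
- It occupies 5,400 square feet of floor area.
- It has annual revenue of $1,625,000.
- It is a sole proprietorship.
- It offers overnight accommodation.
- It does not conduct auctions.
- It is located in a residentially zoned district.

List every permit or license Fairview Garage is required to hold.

Municipal Authorization, Municipal Registration

Art. I. revenue $1,625,000 ≥ $1,575,000 → Small Business License not required.
Art. II. Standard Certificate is not required → no effect.
Art. III. is a sole proprietorship (not: is a worker-owned cooperative); is located in a residentially zoned district → Compliance Permit not required.
Art. IV. revenue $1,625,000 > $450,000; floor area 5,400 square feet < 6,400 square feet → Standard Certificate not required.
Art. V. Standard Certificate is not required → no effect.
Art. VI. revenue $1,625,000 < $1,700,000; offers overnight accommodation → Municipal Authorization required.
Art. VII. does not conduct auctions; is a sole proprietorship → Auctioneer License not required.
Art. VIII. is located in a residentially zoned district (not: is located in Zone A) → Operating Permit not required.
Art. IX. is a sole proprietorship; revenue $1,625,000 < $1,900,000 → Municipal Registration required.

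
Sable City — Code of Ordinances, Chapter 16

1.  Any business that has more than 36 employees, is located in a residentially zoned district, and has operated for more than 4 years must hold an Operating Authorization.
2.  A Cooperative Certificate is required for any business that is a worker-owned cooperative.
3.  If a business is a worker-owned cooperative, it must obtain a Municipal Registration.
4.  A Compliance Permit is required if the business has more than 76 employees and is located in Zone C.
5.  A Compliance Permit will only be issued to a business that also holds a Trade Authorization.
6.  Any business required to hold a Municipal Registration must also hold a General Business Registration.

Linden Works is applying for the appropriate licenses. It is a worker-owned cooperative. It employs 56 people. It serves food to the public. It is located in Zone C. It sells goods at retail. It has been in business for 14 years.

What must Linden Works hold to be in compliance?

1. employees 56 > 36; is located in Zone C (not: is located in a residentially zoned district); years in business 14 > 4 → Operating Authorization not required.
2. is a worker-owned cooperative → Cooperative Certificate required.
3. is a worker-owned cooperative → Municipal Registration required.
4. employees 56 ≤ 76; is located in Zone C → Compliance Permit not required.
5. Compliance Permit is not required → no effect.
6. Municipal Registration is required → General Business Registration also required.

Cooperative Certificate, General Business Registration, Municipal Registration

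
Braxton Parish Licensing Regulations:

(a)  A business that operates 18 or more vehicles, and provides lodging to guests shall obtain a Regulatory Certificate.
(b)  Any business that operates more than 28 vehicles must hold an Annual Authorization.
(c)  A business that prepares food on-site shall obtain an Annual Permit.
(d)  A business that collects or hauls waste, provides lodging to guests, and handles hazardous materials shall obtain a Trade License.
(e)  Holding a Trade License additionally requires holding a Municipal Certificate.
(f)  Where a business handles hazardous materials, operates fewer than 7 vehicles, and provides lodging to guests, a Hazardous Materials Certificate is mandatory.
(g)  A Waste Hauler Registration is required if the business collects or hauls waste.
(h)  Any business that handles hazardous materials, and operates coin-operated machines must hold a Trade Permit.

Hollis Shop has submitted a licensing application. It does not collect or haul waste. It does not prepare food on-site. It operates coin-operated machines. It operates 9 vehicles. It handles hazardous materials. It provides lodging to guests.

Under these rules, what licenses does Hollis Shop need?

(a) vehicles 9 < 18; provides lodging to guests → Regulatory Certificate not required.
(b) vehicles 9 ≤ 28 → Annual Authorization not required.
(c) does not prepare food on-site → Annual Permit not required.
(d) does not collect or haul waste; provides lodging to guests; handles hazardous materials → Trade License not required.
(e) Trade License is not required → no effect.
(f) handles hazardous materials; vehicles 9 ≥ 7; provides lodging to guests → Hazardous Materials Certificate not required.
(g) does not collect or haul waste → Waste Hauler Registration not required.
(h) handles hazardous materials; operates coin-operated machines → Trade Permit required.

Trade Permit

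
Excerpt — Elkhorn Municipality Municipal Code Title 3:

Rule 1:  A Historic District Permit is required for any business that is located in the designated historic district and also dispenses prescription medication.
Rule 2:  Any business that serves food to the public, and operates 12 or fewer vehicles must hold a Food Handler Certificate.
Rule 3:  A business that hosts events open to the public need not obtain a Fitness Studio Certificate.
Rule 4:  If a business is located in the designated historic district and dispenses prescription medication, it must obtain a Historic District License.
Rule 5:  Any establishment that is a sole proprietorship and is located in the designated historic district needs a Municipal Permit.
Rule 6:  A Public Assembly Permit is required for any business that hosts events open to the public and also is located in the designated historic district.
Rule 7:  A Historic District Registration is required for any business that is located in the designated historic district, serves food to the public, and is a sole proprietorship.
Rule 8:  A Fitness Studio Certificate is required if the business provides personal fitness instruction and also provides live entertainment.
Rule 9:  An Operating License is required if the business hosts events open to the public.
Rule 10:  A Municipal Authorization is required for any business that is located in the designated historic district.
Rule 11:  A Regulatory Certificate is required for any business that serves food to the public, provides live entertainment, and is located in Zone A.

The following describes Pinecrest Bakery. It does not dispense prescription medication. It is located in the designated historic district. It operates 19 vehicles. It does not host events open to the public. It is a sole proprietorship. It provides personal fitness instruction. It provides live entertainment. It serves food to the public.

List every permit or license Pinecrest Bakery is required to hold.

Fitness Studio Certificate, Historic District Registration, Municipal Authorization, Municipal Permit

Rule 1: is located in the designated historic district; does not dispense prescription medication → Historic District Permit not required.
Rule 2: serves food to the public; vehicles 19 > 12 → Food Handler Certificate not required.
Rule 3: does not host events open to the public → Fitness Studio Certificate exemption does not apply.
Rule 4: is located in the designated historic district; does not dispense prescription medication → Historic District License not required.
Rule 5: is a sole proprietorship; is located in the designated historic district → Municipal Permit required.
Rule 6: does not host events open to the public; is located in the designated historic district → Public Assembly Permit not required.
Rule 7: is located in the designated historic district; serves food to the public; is a sole proprietorship → Historic District Registration required.
Rule 8: provides personal fitness instruction; provides live entertainment → Fitness Studio Certificate required.
Rule 9: does not host events open to the public → Operating License not required.
Rule 10: is located in the designated historic district → Municipal Authorization required.
Rule 11: serves food to the public; provides live entertainment; is located in the designated historic district (not: is located in Zone A) → Regulatory Certificate not required.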